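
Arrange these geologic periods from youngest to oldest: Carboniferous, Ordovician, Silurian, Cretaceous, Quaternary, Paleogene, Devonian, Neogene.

Era membership (oldest first within each) — Paleozoic: Ordovician, Silurian, Devonian, Carboniferous; Mesozoic: Cretaceous; Cenozoic: Paleogene, Neogene, Quaternary. Paleozoic precedes Mesozoic, which precedes Cenozoic. Concatenating the groups in that era order and then reversing gives youngest to oldest.

Quaternary, Neogene, Paleogene, Cretaceous, Carboniferous, Devonian, Silurian, Ordovician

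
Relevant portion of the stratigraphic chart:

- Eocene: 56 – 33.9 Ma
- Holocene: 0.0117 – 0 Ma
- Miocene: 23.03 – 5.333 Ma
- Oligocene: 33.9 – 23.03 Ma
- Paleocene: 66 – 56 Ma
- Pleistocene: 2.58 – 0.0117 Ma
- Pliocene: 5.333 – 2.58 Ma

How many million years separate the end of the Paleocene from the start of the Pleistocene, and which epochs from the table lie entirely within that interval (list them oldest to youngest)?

The Paleocene closes at 56 Ma and the Pleistocene opens at 2.58 Ma, so the interval is 56 − 2.58 = 53.42 Myr.
An epoch fits inside if it starts at or after 56 Ma and ends at or before 2.58 Ma; oldest first that gives Eocene, Oligocene, Miocene, Pliocene.

53.42 million years; Eocene, Oligocene, Miocene, Pliocene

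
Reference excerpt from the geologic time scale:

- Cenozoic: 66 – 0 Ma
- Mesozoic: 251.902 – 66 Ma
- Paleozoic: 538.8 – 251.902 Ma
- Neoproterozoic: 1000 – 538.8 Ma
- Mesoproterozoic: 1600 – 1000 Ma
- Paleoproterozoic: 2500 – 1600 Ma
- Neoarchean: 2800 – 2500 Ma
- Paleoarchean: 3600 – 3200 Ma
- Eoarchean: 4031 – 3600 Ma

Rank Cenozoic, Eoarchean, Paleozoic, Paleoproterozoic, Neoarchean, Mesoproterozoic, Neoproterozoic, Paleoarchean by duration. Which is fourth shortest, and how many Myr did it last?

Paleoarchean, 400 million years

Start − end for each: Cenozoic 66 − 0 = 66; Eoarchean 4031 − 3600 = 431; Paleozoic 538.8 − 251.902 = 286.898; Paleoproterozoic 2500 − 1600 = 900; Neoarchean 2800 − 2500 = 300; Mesoproterozoic 1600 − 1000 = 600; Neoproterozoic 1000 − 538.8 = 461.2; Paleoarchean 3600 − 3200 = 400.
Ranking these from shortest: Cenozoic < Paleozoic < Neoarchean < Paleoarchean < Eoarchean < Neoproterozoic < Mesoproterozoic < Paleoproterozoic.
Position 4 in that ranking is Paleoarchean, which lasted 400 Myr.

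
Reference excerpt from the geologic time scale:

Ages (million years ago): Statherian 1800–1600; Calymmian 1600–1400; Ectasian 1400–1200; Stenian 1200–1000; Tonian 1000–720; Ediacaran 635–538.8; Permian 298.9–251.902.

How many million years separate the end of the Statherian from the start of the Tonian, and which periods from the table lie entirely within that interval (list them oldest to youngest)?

End of Statherian = 1600 Ma; start of Tonian = 1000 Ma.
Gap = 1600 − 1000 = 600 Myr.
Periods wholly inside 1600–1000 Ma: Calymmian (1600–1400), Ectasian (1400–1200), Stenian (1200–1000).

600 million years; Calymmian, Ectasian, Stenian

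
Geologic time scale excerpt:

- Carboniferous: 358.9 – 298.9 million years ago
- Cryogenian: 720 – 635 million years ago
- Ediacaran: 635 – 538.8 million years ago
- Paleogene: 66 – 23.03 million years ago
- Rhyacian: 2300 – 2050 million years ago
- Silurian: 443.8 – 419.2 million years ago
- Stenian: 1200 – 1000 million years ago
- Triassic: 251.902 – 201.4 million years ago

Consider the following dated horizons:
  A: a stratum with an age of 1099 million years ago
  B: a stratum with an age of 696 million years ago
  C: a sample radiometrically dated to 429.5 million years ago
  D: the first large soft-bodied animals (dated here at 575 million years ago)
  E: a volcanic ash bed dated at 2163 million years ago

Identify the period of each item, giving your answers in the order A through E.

A: 1099 Ma lies in 1200–1000 Ma, so Stenian.
B: 696 Ma lies in 720–635 Ma, so Cryogenian.
C: 429.5 Ma lies in 443.8–419.2 Ma, so Silurian.
D: 575 Ma lies in 635–538.8 Ma, so Ediacaran.
E: 2163 Ma lies in 2300–2050 Ma, so Rhyacian.

A — Stenian; B — Cryogenian; C — Silurian; D — Ediacaran; E — Rhyacian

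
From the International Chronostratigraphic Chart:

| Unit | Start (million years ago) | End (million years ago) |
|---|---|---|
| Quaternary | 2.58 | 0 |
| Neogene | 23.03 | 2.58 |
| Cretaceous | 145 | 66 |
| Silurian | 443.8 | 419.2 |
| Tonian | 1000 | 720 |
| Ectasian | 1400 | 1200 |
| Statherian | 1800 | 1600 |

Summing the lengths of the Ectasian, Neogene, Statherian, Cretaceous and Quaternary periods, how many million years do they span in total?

502.03 million years

Each duration: Ectasian = 200; Neogene = 20.45; Statherian = 200; Cretaceous = 79; Quaternary = 2.58.
Sum: 200 + 20.45 + 200 + 79 + 2.58 = 502.03 Myr.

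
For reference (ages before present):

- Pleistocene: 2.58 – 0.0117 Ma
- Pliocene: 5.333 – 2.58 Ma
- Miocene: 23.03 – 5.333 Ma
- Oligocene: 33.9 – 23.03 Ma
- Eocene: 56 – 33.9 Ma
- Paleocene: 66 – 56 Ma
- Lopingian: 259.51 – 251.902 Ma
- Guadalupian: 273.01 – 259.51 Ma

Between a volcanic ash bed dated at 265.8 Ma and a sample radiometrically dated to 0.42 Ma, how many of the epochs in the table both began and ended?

6

The older date is 265.8 Ma and the younger is 0.42 Ma.
Epochs with start < 265.8 and end > 0.42 Ma: Lopingian (259.51–251.902), Paleocene (66–56), Eocene (56–33.9), Oligocene (33.9–23.03), Miocene (23.03–5.333), Pliocene (5.333–2.58).
That is 6 complete epochs.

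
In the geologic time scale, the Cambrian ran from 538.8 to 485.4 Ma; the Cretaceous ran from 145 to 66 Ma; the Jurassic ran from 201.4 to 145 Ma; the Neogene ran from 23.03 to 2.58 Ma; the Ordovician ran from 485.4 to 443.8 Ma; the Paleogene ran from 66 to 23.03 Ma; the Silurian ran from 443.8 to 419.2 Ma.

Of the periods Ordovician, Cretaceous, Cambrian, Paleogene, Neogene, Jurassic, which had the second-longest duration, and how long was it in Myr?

Jurassic, 56.4 million years

Durations: Ordovician 41.6; Cretaceous 79; Cambrian 53.4; Paleogene 42.97; Neogene 20.45; Jurassic 56.4 Myr.
Sorted longest-first: Cretaceous (79), Jurassic (56.4), Cambrian (53.4), Paleogene (42.97), Ordovician (41.6), Neogene (20.45).
The second longest is Jurassic at 56.4 Myr.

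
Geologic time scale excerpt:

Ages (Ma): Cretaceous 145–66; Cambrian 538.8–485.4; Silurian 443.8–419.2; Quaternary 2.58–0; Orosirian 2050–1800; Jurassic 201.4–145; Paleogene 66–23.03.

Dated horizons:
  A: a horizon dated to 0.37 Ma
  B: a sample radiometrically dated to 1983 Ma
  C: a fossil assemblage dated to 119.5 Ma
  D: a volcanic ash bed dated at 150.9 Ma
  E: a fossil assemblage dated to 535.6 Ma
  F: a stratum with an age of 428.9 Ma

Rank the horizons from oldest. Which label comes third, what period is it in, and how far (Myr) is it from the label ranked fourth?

F, in the Silurian; 278 million years to D

Larger Ma means older, so oldest first: B 1983 > E 535.6 > F 428.9 > D 150.9 > C 119.5 > A 0.37.
Counting 3 along gives F (428.9 Ma); the excerpt puts that inside the Silurian, 443.8–419.2 Ma.
Next in line is D (150.9 Ma), and 428.9 − 150.9 = 278 Myr.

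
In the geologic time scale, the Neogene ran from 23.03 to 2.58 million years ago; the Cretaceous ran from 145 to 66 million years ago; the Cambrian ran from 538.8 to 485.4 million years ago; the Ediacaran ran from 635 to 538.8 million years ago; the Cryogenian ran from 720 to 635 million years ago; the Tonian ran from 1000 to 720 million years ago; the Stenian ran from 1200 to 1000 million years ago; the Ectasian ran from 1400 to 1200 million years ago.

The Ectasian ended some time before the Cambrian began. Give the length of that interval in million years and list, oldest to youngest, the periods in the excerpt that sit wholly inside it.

661.2 million years; Stenian, Tonian, Cryogenian, Ediacaran

The Ectasian closes at 1200 Ma and the Cambrian opens at 538.8 Ma, so the interval is 1200 − 538.8 = 661.2 Myr.
A period fits inside if it starts at or after 1200 Ma and ends at or before 538.8 Ma; oldest first that gives Stenian, Tonian, Cryogenian, Ediacaran.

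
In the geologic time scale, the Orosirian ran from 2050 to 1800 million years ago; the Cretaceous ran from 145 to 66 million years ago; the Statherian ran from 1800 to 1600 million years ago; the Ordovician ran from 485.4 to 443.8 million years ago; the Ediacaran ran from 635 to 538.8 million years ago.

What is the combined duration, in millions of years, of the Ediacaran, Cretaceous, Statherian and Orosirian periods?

Duration is start − end for each: (635 − 538.8) + (145 − 66) + (1800 − 1600) + (2050 − 1800).
That is 96.2 + 79 + 200 + 250, which totals 625.2 million years.

625.2 million years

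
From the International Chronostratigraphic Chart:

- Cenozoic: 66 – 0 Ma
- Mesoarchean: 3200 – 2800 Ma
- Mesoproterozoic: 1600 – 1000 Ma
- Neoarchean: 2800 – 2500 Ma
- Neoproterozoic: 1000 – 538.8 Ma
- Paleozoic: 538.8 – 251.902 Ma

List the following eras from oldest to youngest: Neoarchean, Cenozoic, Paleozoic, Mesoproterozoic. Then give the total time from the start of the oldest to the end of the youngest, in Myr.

From the excerpt: Neoarchean 2800–2500; Cenozoic 66–0; Paleozoic 538.8–251.902; Mesoproterozoic 1600–1000 (Ma).
Larger Ma is earlier, so the oldest is Neoarchean and the youngest is Cenozoic; oldest to youngest: Neoarchean, Mesoproterozoic, Paleozoic, Cenozoic.
Oldest start 2800 minus youngest end 0 gives 2800 Myr overall.

Neoarchean → Mesoproterozoic → Paleozoic → Cenozoic; total span 2800 Myr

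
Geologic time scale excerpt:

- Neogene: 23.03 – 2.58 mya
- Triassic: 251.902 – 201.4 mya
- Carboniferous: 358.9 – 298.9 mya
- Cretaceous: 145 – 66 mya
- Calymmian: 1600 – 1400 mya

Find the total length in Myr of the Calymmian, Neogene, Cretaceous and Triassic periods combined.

Each duration: Calymmian = 200; Neogene = 20.45; Cretaceous = 79; Triassic = 50.502.
Sum: 200 + 20.45 + 79 + 50.502 = 349.952 Myr.

349.952 million years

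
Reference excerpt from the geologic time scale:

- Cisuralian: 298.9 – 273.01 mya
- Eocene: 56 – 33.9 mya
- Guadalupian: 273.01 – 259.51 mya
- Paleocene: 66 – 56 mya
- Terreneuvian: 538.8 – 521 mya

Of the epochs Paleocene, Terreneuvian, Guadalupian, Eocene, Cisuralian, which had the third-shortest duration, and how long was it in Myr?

Terreneuvian, 17.8 million years

Durations: Paleocene 10; Terreneuvian 17.8; Guadalupian 13.5; Eocene 22.1; Cisuralian 25.89 Myr.
Sorted shortest-first: Paleocene (10), Guadalupian (13.5), Terreneuvian (17.8), Eocene (22.1), Cisuralian (25.89).
The third shortest is Terreneuvian at 17.8 Myr.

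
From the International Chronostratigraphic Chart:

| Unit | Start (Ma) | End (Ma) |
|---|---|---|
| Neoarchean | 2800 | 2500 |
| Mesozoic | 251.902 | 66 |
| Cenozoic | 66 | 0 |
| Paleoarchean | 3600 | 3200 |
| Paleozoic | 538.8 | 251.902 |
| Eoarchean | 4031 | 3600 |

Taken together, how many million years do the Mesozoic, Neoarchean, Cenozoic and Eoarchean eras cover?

Duration is start − end for each: (251.902 − 66) + (2800 − 2500) + (66 − 0) + (4031 − 3600).
That is 185.902 + 300 + 66 + 431, which totals 982.902 million years.

982.902 million years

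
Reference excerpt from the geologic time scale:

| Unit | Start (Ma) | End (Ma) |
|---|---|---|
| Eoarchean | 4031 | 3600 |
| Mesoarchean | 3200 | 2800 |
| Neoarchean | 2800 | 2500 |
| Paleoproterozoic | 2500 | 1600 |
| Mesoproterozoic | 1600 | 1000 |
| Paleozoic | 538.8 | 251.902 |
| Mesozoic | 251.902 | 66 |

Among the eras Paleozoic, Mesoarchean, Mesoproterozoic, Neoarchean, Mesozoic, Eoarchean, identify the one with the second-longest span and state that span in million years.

Eoarchean, 431 million years

Start − end for each: Paleozoic 538.8 − 251.902 = 286.898; Mesoarchean 3200 − 2800 = 400; Mesoproterozoic 1600 − 1000 = 600; Neoarchean 2800 − 2500 = 300; Mesozoic 251.902 − 66 = 185.902; Eoarchean 4031 − 3600 = 431.
Ranking these from longest: Mesoproterozoic > Eoarchean > Mesoarchean > Neoarchean > Paleozoic > Mesozoic.
Position 2 in that ranking is Eoarchean, which lasted 431 Myr.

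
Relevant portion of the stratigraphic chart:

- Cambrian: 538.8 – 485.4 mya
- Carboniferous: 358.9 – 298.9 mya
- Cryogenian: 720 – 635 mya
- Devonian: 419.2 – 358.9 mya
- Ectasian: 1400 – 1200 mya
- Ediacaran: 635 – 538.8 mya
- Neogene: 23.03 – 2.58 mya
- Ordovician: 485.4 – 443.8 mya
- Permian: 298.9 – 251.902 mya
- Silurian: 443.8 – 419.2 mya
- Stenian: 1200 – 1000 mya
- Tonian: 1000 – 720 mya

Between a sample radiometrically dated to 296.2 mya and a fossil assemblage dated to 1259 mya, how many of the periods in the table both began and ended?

The older date is 1259 Ma and the younger is 296.2 Ma.
Periods with start < 1259 and end > 296.2 Ma: Stenian (1200–1000), Tonian (1000–720), Cryogenian (720–635), Ediacaran (635–538.8), Cambrian (538.8–485.4), Ordovician (485.4–443.8), Silurian (443.8–419.2), Devonian (419.2–358.9), Carboniferous (358.9–298.9).
That is 9 complete periods.

9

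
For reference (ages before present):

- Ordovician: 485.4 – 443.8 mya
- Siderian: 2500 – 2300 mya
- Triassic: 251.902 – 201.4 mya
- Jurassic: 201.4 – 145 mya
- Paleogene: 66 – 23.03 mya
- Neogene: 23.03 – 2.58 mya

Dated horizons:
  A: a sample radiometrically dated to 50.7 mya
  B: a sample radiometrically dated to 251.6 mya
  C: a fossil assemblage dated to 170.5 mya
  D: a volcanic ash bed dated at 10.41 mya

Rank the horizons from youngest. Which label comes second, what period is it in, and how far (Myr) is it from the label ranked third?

A, in the Paleogene; 119.8 million years to C

Sorted youngest-first by Ma: D (10.41), A (50.7), C (170.5), B (251.6).
The second youngest is A at 50.7 Ma, which lies in 66–23.03 Ma: the Paleogene.
The third youngest is C at 170.5 Ma; separation = |50.7 − 170.5| = 119.8 Myr.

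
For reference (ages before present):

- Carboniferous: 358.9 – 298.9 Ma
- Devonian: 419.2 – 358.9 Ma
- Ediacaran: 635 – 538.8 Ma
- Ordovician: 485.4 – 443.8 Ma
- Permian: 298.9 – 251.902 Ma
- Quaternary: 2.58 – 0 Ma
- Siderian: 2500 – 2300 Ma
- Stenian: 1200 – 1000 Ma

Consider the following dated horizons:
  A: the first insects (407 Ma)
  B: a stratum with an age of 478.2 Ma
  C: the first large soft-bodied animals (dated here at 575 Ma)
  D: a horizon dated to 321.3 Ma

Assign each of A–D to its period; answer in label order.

Match each age against the start–end ranges in the excerpt: A = 407 Ma → Devonian (419.2–358.9); B = 478.2 Ma → Ordovician (485.4–443.8); C = 575 Ma → Ediacaran (635–538.8); D = 321.3 Ma → Carboniferous (358.9–298.9).

A — Devonian; B — Ordovician; C — Ediacaran; D — Carboniferous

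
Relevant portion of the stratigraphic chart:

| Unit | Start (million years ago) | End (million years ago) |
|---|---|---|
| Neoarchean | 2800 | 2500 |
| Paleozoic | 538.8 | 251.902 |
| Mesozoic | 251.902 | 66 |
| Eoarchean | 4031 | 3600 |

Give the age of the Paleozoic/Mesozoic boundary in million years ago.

251.902 million years ago

The Paleozoic ends and the Mesozoic begins at 251.902 million years ago.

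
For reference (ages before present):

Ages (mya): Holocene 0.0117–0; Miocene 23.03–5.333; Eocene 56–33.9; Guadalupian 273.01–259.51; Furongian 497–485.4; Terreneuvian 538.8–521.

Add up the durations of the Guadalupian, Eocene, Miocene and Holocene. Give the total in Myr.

Duration is start − end for each: (273.01 − 259.51) + (56 − 33.9) + (23.03 − 5.333) + (0.0117 − 0).
That is 13.5 + 22.1 + 17.697 + 0.0117, which totals 53.3087 million years.

53.3087 million years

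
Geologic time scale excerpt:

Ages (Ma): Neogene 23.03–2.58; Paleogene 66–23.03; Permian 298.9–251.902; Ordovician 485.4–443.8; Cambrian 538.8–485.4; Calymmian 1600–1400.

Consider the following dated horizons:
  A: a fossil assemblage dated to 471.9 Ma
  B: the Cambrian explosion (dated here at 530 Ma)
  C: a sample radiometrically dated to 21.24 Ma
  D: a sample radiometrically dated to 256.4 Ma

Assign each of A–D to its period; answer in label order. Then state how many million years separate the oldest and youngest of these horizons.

Match each age against the start–end ranges in the excerpt: A = 471.9 Ma → Ordovician (485.4–443.8); B = 530 Ma → Cambrian (538.8–485.4); C = 21.24 Ma → Neogene (23.03–2.58); D = 256.4 Ma → Permian (298.9–251.902).
The largest age is 530 Ma and the smallest is 21.24 Ma; their difference is 508.76 Myr.

A — Ordovician; B — Cambrian; C — Neogene; D — Permian; span 508.76 million years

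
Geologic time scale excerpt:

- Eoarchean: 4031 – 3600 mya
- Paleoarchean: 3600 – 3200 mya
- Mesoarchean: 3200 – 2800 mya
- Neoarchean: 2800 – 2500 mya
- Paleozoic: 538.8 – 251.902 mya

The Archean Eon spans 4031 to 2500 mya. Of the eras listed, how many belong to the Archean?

Eras inside 4031–2500 Ma: Eoarchean, Paleoarchean, Mesoarchean, Neoarchean — 4 in total.

4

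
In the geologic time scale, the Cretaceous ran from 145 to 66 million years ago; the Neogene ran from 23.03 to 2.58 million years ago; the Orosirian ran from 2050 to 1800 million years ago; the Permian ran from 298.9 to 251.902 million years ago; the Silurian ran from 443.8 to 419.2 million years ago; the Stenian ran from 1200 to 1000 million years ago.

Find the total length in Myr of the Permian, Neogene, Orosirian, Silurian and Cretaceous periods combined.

421.048 million years

Duration is start − end for each: (298.9 − 251.902) + (23.03 − 2.58) + (2050 − 1800) + (443.8 − 419.2) + (145 − 66).
That is 46.998 + 20.45 + 250 + 24.6 + 79, which totals 421.048 million years.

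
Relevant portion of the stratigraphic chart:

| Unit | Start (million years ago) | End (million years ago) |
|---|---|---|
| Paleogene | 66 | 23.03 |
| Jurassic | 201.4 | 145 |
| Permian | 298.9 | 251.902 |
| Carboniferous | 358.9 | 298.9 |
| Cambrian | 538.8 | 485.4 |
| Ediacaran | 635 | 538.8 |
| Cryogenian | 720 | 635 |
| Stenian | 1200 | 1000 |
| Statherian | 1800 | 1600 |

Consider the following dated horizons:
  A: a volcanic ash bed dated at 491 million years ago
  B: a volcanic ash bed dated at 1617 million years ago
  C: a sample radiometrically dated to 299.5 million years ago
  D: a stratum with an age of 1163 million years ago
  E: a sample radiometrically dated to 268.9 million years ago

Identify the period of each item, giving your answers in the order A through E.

A — Cambrian; B — Statherian; C — Carboniferous; D — Stenian; E — Permian

A: 491 Ma lies in 538.8–485.4 Ma, so Cambrian.
B: 1617 Ma lies in 1800–1600 Ma, so Statherian.
C: 299.5 Ma lies in 358.9–298.9 Ma, so Carboniferous.
D: 1163 Ma lies in 1200–1000 Ma, so Stenian.
E: 268.9 Ma lies in 298.9–251.902 Ma, so Permian.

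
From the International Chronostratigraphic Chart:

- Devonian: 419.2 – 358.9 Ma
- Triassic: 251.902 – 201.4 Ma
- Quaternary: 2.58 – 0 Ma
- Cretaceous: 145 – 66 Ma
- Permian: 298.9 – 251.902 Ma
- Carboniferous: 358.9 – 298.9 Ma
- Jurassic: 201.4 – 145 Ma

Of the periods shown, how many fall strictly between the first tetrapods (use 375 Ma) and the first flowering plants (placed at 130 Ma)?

The older date is 375 Ma and the younger is 130 Ma.
Periods with start < 375 and end > 130 Ma: Carboniferous (358.9–298.9), Permian (298.9–251.902), Triassic (251.902–201.4), Jurassic (201.4–145).
That is 4 complete periods.

4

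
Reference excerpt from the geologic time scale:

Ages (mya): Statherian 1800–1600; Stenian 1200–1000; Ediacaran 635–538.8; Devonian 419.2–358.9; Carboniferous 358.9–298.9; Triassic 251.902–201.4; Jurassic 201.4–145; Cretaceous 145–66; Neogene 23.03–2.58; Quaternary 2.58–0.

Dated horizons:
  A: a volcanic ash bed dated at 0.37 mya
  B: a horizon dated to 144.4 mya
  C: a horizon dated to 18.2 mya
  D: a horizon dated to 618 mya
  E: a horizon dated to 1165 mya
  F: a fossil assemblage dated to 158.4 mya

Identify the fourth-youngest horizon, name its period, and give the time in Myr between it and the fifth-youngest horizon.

Smaller Ma means younger, so youngest first: A 0.37 < C 18.2 < B 144.4 < F 158.4 < D 618 < E 1165.
Counting 4 along gives F (158.4 Ma); the excerpt puts that inside the Jurassic, 201.4–145 Ma.
Next in line is D (618 Ma), and 618 − 158.4 = 459.6 Myr.

F, in the Jurassic; 459.6 million years to D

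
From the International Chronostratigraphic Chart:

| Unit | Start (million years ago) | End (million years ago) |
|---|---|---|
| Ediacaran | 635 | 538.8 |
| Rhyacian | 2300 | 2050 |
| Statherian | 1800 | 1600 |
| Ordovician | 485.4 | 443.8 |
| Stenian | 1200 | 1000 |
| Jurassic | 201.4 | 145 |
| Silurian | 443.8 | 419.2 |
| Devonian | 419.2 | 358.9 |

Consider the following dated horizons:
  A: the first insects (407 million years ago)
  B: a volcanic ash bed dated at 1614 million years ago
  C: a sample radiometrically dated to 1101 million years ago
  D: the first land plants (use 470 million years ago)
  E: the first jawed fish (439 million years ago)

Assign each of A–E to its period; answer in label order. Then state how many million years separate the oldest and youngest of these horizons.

Match each age against the start–end ranges in the excerpt: A = 407 Ma → Devonian (419.2–358.9); B = 1614 Ma → Statherian (1800–1600); C = 1101 Ma → Stenian (1200–1000); D = 470 Ma → Ordovician (485.4–443.8); E = 439 Ma → Silurian (443.8–419.2).
The largest age is 1614 Ma and the smallest is 407 Ma; their difference is 1207 Myr.

A — Devonian; B — Statherian; C — Stenian; D — Ordovician; E — Silurian; span 1207 million years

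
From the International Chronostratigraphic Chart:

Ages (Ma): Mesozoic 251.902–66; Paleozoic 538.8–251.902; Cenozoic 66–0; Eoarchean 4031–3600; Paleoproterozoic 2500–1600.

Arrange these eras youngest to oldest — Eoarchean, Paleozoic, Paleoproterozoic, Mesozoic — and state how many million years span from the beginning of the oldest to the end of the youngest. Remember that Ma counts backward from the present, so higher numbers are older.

Mesozoic, Paleozoic, Paleoproterozoic, Eoarchean; total span 3965 Myr

Start ages (Ma): Eoarchean 4031, Paleoproterozoic 2500, Paleozoic 538.8, Mesozoic 251.902.
Ordered youngest to oldest: Mesozoic, Paleozoic, Paleoproterozoic, Eoarchean.
Span = 4031 − 66 = 3965 Myr.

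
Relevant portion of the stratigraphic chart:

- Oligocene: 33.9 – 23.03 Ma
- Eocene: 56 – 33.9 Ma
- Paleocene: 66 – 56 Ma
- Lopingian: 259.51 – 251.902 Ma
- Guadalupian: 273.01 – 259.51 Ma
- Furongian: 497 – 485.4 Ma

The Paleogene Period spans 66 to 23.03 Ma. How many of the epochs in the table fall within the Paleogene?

Epochs inside 66–23.03 Ma: Paleocene, Eocene, Oligocene — 3 in total.

3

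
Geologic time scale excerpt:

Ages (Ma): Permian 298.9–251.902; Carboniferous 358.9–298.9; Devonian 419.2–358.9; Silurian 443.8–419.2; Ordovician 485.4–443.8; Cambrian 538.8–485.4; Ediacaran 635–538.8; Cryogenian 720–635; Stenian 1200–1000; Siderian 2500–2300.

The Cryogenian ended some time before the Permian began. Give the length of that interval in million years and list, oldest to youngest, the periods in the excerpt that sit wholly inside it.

336.1 million years; Ediacaran, Cambrian, Ordovician, Silurian, Devonian, Carboniferous

End of Cryogenian = 635 Ma; start of Permian = 298.9 Ma.
Gap = 635 − 298.9 = 336.1 Myr.
Periods wholly inside 635–298.9 Ma: Ediacaran (635–538.8), Cambrian (538.8–485.4), Ordovician (485.4–443.8), Silurian (443.8–419.2), Devonian (419.2–358.9), Carboniferous (358.9–298.9).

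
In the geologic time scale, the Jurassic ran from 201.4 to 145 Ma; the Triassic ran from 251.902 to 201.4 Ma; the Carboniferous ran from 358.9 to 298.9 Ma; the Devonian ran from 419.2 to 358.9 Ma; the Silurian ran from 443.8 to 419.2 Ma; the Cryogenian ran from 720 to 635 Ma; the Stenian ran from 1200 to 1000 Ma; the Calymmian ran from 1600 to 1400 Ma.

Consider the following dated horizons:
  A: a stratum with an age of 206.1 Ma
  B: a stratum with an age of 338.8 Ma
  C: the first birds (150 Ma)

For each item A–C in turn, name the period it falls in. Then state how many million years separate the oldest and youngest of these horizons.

Match each age against the start–end ranges in the excerpt: A = 206.1 Ma → Triassic (251.902–201.4); B = 338.8 Ma → Carboniferous (358.9–298.9); C = 150 Ma → Jurassic (201.4–145).
The largest age is 338.8 Ma and the smallest is 150 Ma; their difference is 188.8 Myr.

A — Triassic; B — Carboniferous; C — Jurassic; span 188.8 million years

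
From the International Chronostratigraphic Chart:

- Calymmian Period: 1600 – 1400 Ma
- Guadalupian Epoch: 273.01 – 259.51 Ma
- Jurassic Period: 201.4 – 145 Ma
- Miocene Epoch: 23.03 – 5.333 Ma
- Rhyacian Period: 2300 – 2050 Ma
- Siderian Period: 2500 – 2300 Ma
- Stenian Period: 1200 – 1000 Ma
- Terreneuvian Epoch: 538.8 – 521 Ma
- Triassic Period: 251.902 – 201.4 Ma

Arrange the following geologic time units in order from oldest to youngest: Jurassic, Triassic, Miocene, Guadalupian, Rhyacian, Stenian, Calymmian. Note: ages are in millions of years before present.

Rhyacian, then Calymmian, then Stenian, then Guadalupian, then Triassic, then Jurassic, then Miocene

Read off each span (Ma): Jurassic 201.4–145; Triassic 251.902–201.4; Miocene 23.03–5.333; Guadalupian 273.01–259.51; Rhyacian 2300–2050; Stenian 1200–1000; Calymmian 1600–1400.
Larger Ma is older, so oldest→youngest is Rhyacian, Calymmian, Stenian, Guadalupian, Triassic, Jurassic, Miocene.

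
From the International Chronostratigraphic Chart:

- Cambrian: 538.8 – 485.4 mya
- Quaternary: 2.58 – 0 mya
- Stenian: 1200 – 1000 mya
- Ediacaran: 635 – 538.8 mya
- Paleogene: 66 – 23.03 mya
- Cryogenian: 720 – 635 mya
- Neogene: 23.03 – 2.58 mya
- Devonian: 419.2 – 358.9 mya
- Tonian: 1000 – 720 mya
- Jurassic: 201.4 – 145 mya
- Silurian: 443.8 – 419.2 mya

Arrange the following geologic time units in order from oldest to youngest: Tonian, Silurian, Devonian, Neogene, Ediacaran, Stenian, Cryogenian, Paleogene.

Stenian, then Tonian, then Cryogenian, then Ediacaran, then Silurian, then Devonian, then Paleogene, then Neogene

Read off each span (Ma): Tonian 1000–720; Silurian 443.8–419.2; Devonian 419.2–358.9; Neogene 23.03–2.58; Ediacaran 635–538.8; Stenian 1200–1000; Cryogenian 720–635; Paleogene 66–23.03.
Larger Ma is older, so oldest→youngest is Stenian, Tonian, Cryogenian, Ediacaran, Silurian, Devonian, Paleogene, Neogene.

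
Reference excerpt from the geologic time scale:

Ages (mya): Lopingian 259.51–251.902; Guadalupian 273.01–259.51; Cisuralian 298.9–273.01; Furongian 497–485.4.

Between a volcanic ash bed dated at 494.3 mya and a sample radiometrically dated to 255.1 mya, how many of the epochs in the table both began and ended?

494.3 Ma sits inside the Furongian (497–485.4) and 255.1 Ma inside the Lopingian (259.51–251.902); neither of those is wholly between the two dates.
The listed epochs lying completely between them are Cisuralian, Guadalupian — 2 in all.

2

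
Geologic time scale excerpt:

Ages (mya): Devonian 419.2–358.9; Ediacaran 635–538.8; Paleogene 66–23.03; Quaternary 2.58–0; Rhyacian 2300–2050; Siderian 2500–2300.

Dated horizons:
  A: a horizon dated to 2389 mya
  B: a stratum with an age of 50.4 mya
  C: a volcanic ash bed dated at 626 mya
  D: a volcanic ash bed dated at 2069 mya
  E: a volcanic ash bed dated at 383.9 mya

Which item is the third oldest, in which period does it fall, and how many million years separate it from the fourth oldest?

C, in the Ediacaran; 242.1 million years to E

Sorted oldest-first by Ma: A (2389), D (2069), C (626), E (383.9), B (50.4).
The third oldest is C at 626 Ma, which lies in 635–538.8 Ma: the Ediacaran.
The fourth oldest is E at 383.9 Ma; separation = |626 − 383.9| = 242.1 Myr.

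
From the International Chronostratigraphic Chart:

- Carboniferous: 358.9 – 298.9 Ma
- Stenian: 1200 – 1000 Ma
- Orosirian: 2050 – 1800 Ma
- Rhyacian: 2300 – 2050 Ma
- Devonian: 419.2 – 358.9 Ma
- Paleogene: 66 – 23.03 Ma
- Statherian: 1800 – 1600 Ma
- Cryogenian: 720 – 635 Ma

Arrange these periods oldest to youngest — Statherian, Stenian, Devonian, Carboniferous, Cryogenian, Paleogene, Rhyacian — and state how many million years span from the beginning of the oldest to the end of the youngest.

Start ages (Ma): Rhyacian 2300, Statherian 1800, Stenian 1200, Cryogenian 720, Devonian 419.2, Carboniferous 358.9, Paleogene 66.
Ordered oldest to youngest: Rhyacian, Statherian, Stenian, Cryogenian, Devonian, Carboniferous, Paleogene.
Span = 2300 − 23.03 = 2276.97 Myr.

Rhyacian → Statherian → Stenian → Cryogenian → Devonian → Carboniferous → Paleogene; total span 2276.97 Myr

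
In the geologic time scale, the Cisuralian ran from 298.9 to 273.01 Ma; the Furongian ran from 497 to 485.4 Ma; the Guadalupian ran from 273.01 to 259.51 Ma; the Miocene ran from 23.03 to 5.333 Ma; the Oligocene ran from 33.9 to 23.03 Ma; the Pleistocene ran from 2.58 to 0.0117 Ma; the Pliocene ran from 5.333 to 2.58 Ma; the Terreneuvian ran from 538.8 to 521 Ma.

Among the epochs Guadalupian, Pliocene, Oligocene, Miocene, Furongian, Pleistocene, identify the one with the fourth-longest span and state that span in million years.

Durations: Guadalupian 13.5; Pliocene 2.753; Oligocene 10.87; Miocene 17.697; Furongian 11.6; Pleistocene 2.5683 Myr.
Sorted longest-first: Miocene (17.697), Guadalupian (13.5), Furongian (11.6), Oligocene (10.87), Pliocene (2.753), Pleistocene (2.5683).
The fourth longest is Oligocene at 10.87 Myr.

Oligocene, 10.87 million years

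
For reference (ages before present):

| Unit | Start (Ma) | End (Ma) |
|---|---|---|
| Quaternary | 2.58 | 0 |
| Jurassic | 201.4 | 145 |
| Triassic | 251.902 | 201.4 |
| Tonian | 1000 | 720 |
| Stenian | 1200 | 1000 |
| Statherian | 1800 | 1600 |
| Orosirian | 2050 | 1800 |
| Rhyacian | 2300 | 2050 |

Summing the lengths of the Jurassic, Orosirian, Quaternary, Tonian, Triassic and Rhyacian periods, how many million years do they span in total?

Each duration: Jurassic = 56.4; Orosirian = 250; Quaternary = 2.58; Tonian = 280; Triassic = 50.502; Rhyacian = 250.
Sum: 56.4 + 250 + 2.58 + 280 + 50.502 + 250 = 889.482 Myr.

889.482 million years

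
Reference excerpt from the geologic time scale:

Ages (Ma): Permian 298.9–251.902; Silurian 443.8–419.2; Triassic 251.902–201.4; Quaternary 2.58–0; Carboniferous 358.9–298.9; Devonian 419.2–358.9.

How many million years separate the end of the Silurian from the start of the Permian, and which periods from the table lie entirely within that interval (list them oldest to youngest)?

The Silurian closes at 419.2 Ma and the Permian opens at 298.9 Ma, so the interval is 419.2 − 298.9 = 120.3 Myr.
A period fits inside if it starts at or after 419.2 Ma and ends at or before 298.9 Ma; oldest first that gives Devonian, Carboniferous.

120.3 million years; Devonian, Carboniferous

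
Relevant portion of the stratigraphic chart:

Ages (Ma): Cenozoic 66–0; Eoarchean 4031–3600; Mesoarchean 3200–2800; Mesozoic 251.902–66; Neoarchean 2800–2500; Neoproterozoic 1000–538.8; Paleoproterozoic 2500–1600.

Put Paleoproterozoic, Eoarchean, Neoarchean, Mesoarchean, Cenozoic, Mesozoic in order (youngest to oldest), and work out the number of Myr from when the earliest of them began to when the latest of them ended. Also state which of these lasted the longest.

Cenozoic → Mesozoic → Paleoproterozoic → Neoarchean → Mesoarchean → Eoarchean; total span 4031 Myr; longest is Paleoproterozoic

From the excerpt: Paleoproterozoic 2500–1600; Eoarchean 4031–3600; Neoarchean 2800–2500; Mesoarchean 3200–2800; Cenozoic 66–0; Mesozoic 251.902–66 (Ma).
Larger Ma is earlier, so the oldest is Eoarchean and the youngest is Cenozoic; youngest to oldest: Cenozoic, Mesozoic, Paleoproterozoic, Neoarchean, Mesoarchean, Eoarchean.
Oldest start 4031 minus youngest end 0 gives 4031 Myr overall.
Individual lengths (start − end): Neoarchean 300; Eoarchean 431; Paleoproterozoic 900; Mesoarchean 400; Cenozoic 66; Mesozoic 185.902. The largest is Paleoproterozoic at 900 Myr.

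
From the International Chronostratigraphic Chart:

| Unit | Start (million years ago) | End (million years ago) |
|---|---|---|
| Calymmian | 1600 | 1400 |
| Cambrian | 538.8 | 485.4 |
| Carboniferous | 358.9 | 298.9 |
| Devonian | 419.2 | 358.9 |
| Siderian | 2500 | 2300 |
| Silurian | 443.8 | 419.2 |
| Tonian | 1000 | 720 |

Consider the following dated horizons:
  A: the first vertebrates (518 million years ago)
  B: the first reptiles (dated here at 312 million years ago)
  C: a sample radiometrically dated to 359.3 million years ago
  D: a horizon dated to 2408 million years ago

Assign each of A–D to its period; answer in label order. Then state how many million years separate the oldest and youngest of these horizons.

A — Cambrian; B — Carboniferous; C — Devonian; D — Siderian; span 2096 million years

Match each age against the start–end ranges in the excerpt: A = 518 Ma → Cambrian (538.8–485.4); B = 312 Ma → Carboniferous (358.9–298.9); C = 359.3 Ma → Devonian (419.2–358.9); D = 2408 Ma → Siderian (2500–2300).
The largest age is 2408 Ma and the smallest is 312 Ma; their difference is 2096 Myr.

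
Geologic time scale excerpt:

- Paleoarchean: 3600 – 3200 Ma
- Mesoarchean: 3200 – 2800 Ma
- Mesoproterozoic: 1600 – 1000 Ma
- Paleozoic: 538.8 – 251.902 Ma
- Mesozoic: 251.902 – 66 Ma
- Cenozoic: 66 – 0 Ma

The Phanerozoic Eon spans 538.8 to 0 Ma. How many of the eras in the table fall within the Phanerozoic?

Eras inside 538.8–0 Ma: Paleozoic, Mesozoic, Cenozoic — 3 in total.

3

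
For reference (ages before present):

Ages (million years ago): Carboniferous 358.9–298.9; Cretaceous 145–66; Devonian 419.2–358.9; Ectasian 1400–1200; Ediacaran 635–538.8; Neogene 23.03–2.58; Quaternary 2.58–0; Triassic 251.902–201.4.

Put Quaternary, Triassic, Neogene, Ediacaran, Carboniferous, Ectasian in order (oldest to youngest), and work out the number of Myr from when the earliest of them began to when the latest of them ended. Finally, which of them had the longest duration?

Ectasian, Ediacaran, Carboniferous, Triassic, Neogene, Quaternary; total span 1400 Myr; longest is Ectasian

From the excerpt: Quaternary 2.58–0; Triassic 251.902–201.4; Neogene 23.03–2.58; Ediacaran 635–538.8; Carboniferous 358.9–298.9; Ectasian 1400–1200 (Ma).
Larger Ma is earlier, so the oldest is Ectasian and the youngest is Quaternary; oldest to youngest: Ectasian, Ediacaran, Carboniferous, Triassic, Neogene, Quaternary.
Oldest start 1400 minus youngest end 0 gives 1400 Myr overall.
Individual lengths (start − end): Triassic 50.502; Ediacaran 96.2; Carboniferous 60; Ectasian 200; Neogene 20.45; Quaternary 2.58. The largest is Ectasian at 200 Myr.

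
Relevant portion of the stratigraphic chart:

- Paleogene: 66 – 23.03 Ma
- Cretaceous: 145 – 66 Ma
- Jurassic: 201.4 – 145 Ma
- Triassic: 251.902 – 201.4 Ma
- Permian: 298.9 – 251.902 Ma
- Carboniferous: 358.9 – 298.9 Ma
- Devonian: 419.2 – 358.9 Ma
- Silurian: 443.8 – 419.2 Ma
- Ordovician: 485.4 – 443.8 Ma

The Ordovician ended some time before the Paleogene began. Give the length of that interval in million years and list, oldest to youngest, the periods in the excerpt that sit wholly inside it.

The Ordovician closes at 443.8 Ma and the Paleogene opens at 66 Ma, so the interval is 443.8 − 66 = 377.8 Myr.
A period fits inside if it starts at or after 443.8 Ma and ends at or before 66 Ma; oldest first that gives Silurian, Devonian, Carboniferous, Permian, Triassic, Jurassic, Cretaceous.

377.8 million years; Silurian, Devonian, Carboniferous, Permian, Triassic, Jurassic, Cretaceous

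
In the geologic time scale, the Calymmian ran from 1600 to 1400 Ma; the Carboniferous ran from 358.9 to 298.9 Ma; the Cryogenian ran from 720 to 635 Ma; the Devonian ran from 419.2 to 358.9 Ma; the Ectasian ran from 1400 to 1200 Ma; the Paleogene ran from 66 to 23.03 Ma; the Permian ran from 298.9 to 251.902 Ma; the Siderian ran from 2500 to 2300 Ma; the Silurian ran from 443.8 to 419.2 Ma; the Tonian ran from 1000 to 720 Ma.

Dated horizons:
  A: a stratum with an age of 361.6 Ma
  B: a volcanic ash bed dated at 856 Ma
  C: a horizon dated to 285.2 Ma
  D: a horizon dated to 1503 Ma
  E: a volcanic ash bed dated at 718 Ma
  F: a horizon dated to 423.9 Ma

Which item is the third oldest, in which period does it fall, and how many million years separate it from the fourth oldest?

Sorted oldest-first by Ma: D (1503), B (856), E (718), F (423.9), A (361.6), C (285.2).
The third oldest is E at 718 Ma, which lies in 720–635 Ma: the Cryogenian.
The fourth oldest is F at 423.9 Ma; separation = |718 − 423.9| = 294.1 Myr.

E, in the Cryogenian; 294.1 million years to F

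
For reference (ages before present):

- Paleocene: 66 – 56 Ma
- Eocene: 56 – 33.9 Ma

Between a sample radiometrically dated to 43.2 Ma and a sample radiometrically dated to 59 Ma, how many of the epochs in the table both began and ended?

Checking each listed span, none has both start < 59 Ma and end > 43.2 Ma — every epoch straddles one of the two dates or lies outside them — so the count is 0.

0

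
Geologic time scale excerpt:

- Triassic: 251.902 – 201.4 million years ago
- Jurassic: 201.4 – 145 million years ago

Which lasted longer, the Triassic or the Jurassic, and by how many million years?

Triassic: 251.902 − 201.4 = 50.502 Myr.
Jurassic: 201.4 − 145 = 56.4 Myr.
Difference: 56.4 − 50.502 = 5.898 Myr, so the Jurassic was longer.

Jurassic, by 5.898 million years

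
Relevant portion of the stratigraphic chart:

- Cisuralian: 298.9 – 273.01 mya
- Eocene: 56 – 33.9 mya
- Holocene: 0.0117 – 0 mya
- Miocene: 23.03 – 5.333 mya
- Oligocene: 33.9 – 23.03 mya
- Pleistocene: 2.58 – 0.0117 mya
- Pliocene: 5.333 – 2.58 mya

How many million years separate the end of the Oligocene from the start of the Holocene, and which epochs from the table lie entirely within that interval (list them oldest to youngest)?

End of Oligocene = 23.03 Ma; start of Holocene = 0.0117 Ma.
Gap = 23.03 − 0.0117 = 23.0183 Myr.
Epochs wholly inside 23.03–0.0117 Ma: Miocene (23.03–5.333), Pliocene (5.333–2.58), Pleistocene (2.58–0.0117).

23.0183 million years; Miocene, Pliocene, Pleistocene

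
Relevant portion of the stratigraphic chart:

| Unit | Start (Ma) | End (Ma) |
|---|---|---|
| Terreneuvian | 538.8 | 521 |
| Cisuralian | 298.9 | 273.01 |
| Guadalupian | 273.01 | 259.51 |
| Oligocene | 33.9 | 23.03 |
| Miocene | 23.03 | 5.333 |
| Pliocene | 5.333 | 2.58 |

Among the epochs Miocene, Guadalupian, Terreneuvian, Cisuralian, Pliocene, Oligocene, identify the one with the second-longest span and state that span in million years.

Terreneuvian, 17.8 million years

Start − end for each: Miocene 23.03 − 5.333 = 17.697; Guadalupian 273.01 − 259.51 = 13.5; Terreneuvian 538.8 − 521 = 17.8; Cisuralian 298.9 − 273.01 = 25.89; Pliocene 5.333 − 2.58 = 2.753; Oligocene 33.9 − 23.03 = 10.87.
Ranking these from longest: Cisuralian > Terreneuvian > Miocene > Guadalupian > Oligocene > Pliocene.
Position 2 in that ranking is Terreneuvian, which lasted 17.8 Myr.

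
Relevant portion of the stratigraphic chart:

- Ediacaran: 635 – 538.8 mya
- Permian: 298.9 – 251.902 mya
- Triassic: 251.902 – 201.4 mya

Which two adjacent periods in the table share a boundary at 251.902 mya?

The Permian ends at 251.902 mya and the Triassic begins at 251.902 mya, so they share that boundary.

Permian and Triassic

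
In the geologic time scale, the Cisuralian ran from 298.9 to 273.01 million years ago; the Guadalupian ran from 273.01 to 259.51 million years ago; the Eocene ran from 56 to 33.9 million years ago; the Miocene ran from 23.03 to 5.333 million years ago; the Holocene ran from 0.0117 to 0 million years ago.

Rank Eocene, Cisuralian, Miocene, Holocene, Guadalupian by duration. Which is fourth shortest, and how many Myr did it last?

Eocene, 22.1 million years

Start − end for each: Eocene 56 − 33.9 = 22.1; Cisuralian 298.9 − 273.01 = 25.89; Miocene 23.03 − 5.333 = 17.697; Holocene 0.0117 − 0 = 0.0117; Guadalupian 273.01 − 259.51 = 13.5.
Ranking these from shortest: Holocene < Guadalupian < Miocene < Eocene < Cisuralian.
Position 4 in that ranking is Eocene, which lasted 22.1 Myr.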